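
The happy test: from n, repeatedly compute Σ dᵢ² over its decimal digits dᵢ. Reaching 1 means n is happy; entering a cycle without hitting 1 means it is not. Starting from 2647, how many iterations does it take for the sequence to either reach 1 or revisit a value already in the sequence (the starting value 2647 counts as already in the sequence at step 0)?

2647 → 2² + 6² + 4² + 7² = 105
105 → 1² + 0² + 5² = 26
26 → 2² + 6² = 40
40 → 4² + 0² = 16
16 → 1² + 6² = 37
37 → 3² + 7² = 58
58 → 5² + 8² = 89
89 → 8² + 9² = 145
145 → 1² + 4² + 5² = 42
42 → 4² + 2² = 20
20 → 2² + 0² = 4
4 → 4² = 16  — 16 repeats.
That took 12 steps.

12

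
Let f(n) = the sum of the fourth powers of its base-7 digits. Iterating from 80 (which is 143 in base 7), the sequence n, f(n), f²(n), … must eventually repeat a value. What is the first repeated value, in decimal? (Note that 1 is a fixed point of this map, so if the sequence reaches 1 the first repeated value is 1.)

2258

80 = (1,4,3)_7 → 338
338 = (6,6,2)_7 → 2608
2608 = (1,0,4,1,4)_7 → 514
514 = (1,3,3,3)_7 → 244
244 = (4,6,6)_7 → 2848
2848 = (1,1,2,0,6)_7 → 1314
1314 = (3,5,5,5)_7 → 1956
1956 = (5,4,6,3)_7 → 2258
2258 = (6,4,0,4)_7 → 1808
1808 = (5,1,6,2)_7 → 1938
1938 = (5,4,3,6)_7 → 2258  — 2258 already appeared earlier.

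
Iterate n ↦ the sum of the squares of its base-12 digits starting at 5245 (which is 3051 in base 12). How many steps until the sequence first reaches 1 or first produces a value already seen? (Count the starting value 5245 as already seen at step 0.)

3

5245 = (3,0,5,1)_12 → 35
35 = (2,11)_12 → 125
125 = (10,5)_12 → 125  — 125 repeats.
That took 3 steps.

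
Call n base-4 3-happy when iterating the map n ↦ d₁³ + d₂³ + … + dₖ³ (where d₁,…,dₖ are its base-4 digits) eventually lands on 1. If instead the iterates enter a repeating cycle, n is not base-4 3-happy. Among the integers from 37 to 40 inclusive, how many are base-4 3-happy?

37: 37 → 10 → 16 → 1  (reaches 1)
38: 38 → 17 → 2 → 8 → 8  (repeats 8)
39: 39 → 36 → 9 → 9  (repeats 9)
40: 40 → 16 → 1  (reaches 1)
base-4 3-happy: 37, 40

2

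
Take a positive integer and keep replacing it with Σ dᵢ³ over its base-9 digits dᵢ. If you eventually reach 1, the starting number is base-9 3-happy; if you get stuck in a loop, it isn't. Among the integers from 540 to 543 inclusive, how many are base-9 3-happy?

540: 540 → 432 → 152 → 856 → 128 → 134 → 638 → 1198 → 470 → 476 → 980 → 540  — not base-9 3-happy
541: 541 → 433 → 153 → 513 → 243 → 27 → 27  — not base-9 3-happy
542: 542 → 440 → 664 → 856 → 128 → 134 → 638 → 1198 → 470 → 476 → 980 → 540 → 432 → 152 → 856  — not base-9 3-happy
543: 543 → 459 → 341 → 577 → 345 → 99 → 9 → 1  — base-9 3-happy
base-9 3-happy: 543

1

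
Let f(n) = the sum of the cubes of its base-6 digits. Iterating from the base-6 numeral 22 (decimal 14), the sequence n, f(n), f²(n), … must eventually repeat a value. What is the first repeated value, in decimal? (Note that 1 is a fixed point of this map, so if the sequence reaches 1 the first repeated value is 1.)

14 = (2,2)_6 → 2³ + 2³ = 16
16 = (2,4)_6 → 2³ + 4³ = 72
72 = (2,0,0)_6 → 2³ + 0³ + 0³ = 8
8 = (1,2)_6 → 1³ + 2³ = 9
9 = (1,3)_6 → 1³ + 3³ = 28
28 = (4,4)_6 → 4³ + 4³ = 128
128 = (3,3,2)_6 → 3³ + 3³ + 2³ = 62
62 = (1,4,2)_6 → 1³ + 4³ + 2³ = 73
73 = (2,0,1)_6 → 2³ + 0³ + 1³ = 9  — 9 already appeared earlier.

9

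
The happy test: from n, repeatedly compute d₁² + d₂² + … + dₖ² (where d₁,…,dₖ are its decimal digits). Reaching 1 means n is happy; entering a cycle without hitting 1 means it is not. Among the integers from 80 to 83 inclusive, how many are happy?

80: 80 → 64 → 52 → 29 → 85 → 89 → 145 → 42 → 20 → 4 → 16 → 37 → 58 → 89  — not happy
81: 81 → 65 → 61 → 37 → 58 → 89 → 145 → 42 → 20 → 4 → 16 → 37  — not happy
82: 82 → 68 → 100 → 1  — happy
83: 83 → 73 → 58 → 89 → 145 → 42 → 20 → 4 → 16 → 37 → 58  — not happy
happy: 82

1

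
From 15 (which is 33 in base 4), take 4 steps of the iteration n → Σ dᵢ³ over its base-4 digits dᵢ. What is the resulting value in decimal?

9

15 = (3,3)_4 → 3³ + 3³ = 27 + 27 = 54
54 = (3,1,2)_4 → 3³ + 1³ + 2³ = 27 + 1 + 8 = 36
36 = (2,1,0)_4 → 2³ + 1³ + 0³ = 8 + 1 + 0 = 9
9 = (2,1)_4 → 2³ + 1³ = 8 + 1 = 9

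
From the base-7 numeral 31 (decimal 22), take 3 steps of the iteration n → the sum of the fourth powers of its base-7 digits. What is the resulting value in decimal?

272

22 = (3,1)_7 → 3⁴ + 1⁴ = 81 + 1 = 82
82 = (1,4,5)_7 → 1⁴ + 4⁴ + 5⁴ = 1 + 256 + 625 = 882
882 = (2,4,0,0)_7 → 2⁴ + 4⁴ + 0⁴ + 0⁴ = 16 + 256 + 0 + 0 = 272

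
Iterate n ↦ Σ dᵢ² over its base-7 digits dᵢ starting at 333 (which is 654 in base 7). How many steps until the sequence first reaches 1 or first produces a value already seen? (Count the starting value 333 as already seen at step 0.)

6

333 = (6,5,4)_7 → 6² + 5² + 4² = 77
77 = (1,4,0)_7 → 1² + 4² + 0² = 17
17 = (2,3)_7 → 2² + 3² = 13
13 = (1,6)_7 → 1² + 6² = 37
37 = (5,2)_7 → 5² + 2² = 29
29 = (4,1)_7 → 4² + 1² = 17  — 17 repeats.
That took 6 steps.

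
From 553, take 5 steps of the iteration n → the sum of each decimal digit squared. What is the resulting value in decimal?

553 → 5² + 5² + 3² = 59
59 → 5² + 9² = 106
106 → 1² + 0² + 6² = 37
37 → 3² + 7² = 58
58 → 5² + 8² = 89

89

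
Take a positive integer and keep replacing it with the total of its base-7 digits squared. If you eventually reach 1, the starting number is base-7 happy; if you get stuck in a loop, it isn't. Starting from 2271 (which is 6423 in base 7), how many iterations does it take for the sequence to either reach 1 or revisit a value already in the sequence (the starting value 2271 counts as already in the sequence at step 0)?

2271 = (6,4,2,3)_7 → 6² + 4² + 2² + 3² = 36 + 16 + 4 + 9 = 65
65 = (1,2,2)_7 → 1² + 2² + 2² = 1 + 4 + 4 = 9
9 = (1,2)_7 → 1² + 2² = 1 + 4 = 5
5 = (5)_7 → 5² = 25
25 = (3,4)_7 → 3² + 4² = 9 + 16 = 25  — 25 repeats.
That took 5 steps.

5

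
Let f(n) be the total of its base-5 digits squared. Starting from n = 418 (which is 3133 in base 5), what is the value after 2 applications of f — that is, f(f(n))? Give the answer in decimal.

10

418 = (3,1,3,3)_5 → 3² + 1² + 3² + 3² = 9 + 1 + 9 + 9 = 28
28 = (1,0,3)_5 → 1² + 0² + 3² = 1 + 0 + 9 = 10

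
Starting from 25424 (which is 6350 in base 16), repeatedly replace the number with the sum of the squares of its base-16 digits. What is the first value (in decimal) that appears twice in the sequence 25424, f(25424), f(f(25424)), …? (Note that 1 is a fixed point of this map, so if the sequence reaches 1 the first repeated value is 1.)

169

25424 = (6,3,5,0)_16 → 6² + 3² + 5² + 0² = 70
70 = (4,6)_16 → 4² + 6² = 52
52 = (3,4)_16 → 3² + 4² = 25
25 = (1,9)_16 → 1² + 9² = 82
82 = (5,2)_16 → 5² + 2² = 29
29 = (1,13)_16 → 1² + 13² = 170
170 = (10,10)_16 → 10² + 10² = 200
200 = (12,8)_16 → 12² + 8² = 208
208 = (13,0)_16 → 13² + 0² = 169
169 = (10,9)_16 → 10² + 9² = 181
181 = (11,5)_16 → 11² + 5² = 146
146 = (9,2)_16 → 9² + 2² = 85
85 = (5,5)_16 → 5² + 5² = 50
50 = (3,2)_16 → 3² + 2² = 13
13 = (13)_16 → 13² = 169  — 169 already appeared earlier.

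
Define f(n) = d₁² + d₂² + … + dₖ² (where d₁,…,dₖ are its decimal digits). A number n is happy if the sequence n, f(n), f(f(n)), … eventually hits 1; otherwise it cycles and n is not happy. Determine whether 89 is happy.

89 → 8² + 9² = 64 + 81 = 145
145 → 1² + 4² + 5² = 1 + 16 + 25 = 42
42 → 4² + 2² = 16 + 4 = 20
20 → 2² + 0² = 4 + 0 = 4
4 → 4² = 16
16 → 1² + 6² = 1 + 36 = 37
37 → 3² + 7² = 9 + 49 = 58
58 → 5² + 8² = 25 + 64 = 89  — 89 already seen; the sequence cycles without reaching 1.

not happy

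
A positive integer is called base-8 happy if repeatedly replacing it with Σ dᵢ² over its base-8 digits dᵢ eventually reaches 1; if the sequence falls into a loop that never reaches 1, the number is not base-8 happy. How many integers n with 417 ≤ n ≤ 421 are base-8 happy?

417: 417 → 53 → 61 → 74 → 6 → 36 → 32 → 16 → 4 → 16  (repeats 16)
418: 418 → 56 → 49 → 37 → 41 → 26 → 13 → 26  (repeats 26)
419: 419 → 61 → 74 → 6 → 36 → 32 → 16 → 4 → 16  (repeats 16)
420: 420 → 68 → 17 → 5 → 25 → 10 → 5  (repeats 5)
421: 421 → 77 → 27 → 18 → 8 → 1  (reaches 1)
base-8 happy: 421

1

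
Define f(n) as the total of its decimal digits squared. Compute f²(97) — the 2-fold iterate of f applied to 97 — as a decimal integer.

10

97 → 9² + 7² = 130
130 → 1² + 3² + 0² = 10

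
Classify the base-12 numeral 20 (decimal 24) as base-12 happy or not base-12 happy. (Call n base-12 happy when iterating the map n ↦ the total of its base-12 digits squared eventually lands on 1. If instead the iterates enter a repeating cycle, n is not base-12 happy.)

not base-12 happy

24 = (2,0)_12 → 2² + 0² = 4
4 = (4)_12 → 4² = 16
16 = (1,4)_12 → 1² + 4² = 17
17 = (1,5)_12 → 1² + 5² = 26
26 = (2,2)_12 → 2² + 2² = 8
8 = (8)_12 → 8² = 64
64 = (5,4)_12 → 5² + 4² = 41
41 = (3,5)_12 → 3² + 5² = 34
34 = (2,10)_12 → 2² + 10² = 104
104 = (8,8)_12 → 8² + 8² = 128
128 = (10,8)_12 → 10² + 8² = 164
164 = (1,1,8)_12 → 1² + 1² + 8² = 66
66 = (5,6)_12 → 5² + 6² = 61
61 = (5,1)_12 → 5² + 1² = 26  — 26 already seen; the sequence cycles without reaching 1.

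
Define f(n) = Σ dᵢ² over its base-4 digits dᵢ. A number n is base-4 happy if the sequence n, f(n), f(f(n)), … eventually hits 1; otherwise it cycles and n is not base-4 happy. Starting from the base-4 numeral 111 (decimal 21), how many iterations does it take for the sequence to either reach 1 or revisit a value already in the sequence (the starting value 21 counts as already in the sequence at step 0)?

21 = (1,1,1)_4 → 3
3 = (3)_4 → 9
9 = (2,1)_4 → 5
5 = (1,1)_4 → 2
2 = (2)_4 → 4
4 = (1,0)_4 → 1  — reached 1.
That took 6 steps.

6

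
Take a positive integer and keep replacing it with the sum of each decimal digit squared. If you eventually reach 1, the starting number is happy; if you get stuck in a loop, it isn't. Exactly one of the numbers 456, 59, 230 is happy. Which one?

230

456: 456 → 77 → 98 → 145 → 42 → 20 → 4 → 16 → 37 → 58 → 89 → 145  — repeats 145 (not happy)
59: 59 → 106 → 37 → 58 → 89 → 145 → 42 → 20 → 4 → 16 → 37  — repeats 37 (not happy)
230: 230 → 13 → 10 → 1  — reaches 1 (happy)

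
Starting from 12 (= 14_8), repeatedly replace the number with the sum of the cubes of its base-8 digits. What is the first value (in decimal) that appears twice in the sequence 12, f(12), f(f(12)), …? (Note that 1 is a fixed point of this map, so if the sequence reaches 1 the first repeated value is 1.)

1

12 = (1,4)_8 → 65
65 = (1,0,1)_8 → 2
2 = (2)_8 → 8
8 = (1,0)_8 → 1  — reached the fixed point 1.
1 → 1, so 1 is the first repeated value.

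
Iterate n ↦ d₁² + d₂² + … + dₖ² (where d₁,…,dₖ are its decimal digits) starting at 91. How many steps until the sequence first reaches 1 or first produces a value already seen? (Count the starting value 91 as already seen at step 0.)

91 → 9² + 1² = 82
82 → 8² + 2² = 68
68 → 6² + 8² = 100
100 → 1² + 0² + 0² = 1  — reached 1.
That took 4 steps.

4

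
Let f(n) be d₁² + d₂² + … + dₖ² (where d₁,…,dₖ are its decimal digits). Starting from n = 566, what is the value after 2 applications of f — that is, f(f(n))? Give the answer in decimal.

566 → 97
97 → 130

130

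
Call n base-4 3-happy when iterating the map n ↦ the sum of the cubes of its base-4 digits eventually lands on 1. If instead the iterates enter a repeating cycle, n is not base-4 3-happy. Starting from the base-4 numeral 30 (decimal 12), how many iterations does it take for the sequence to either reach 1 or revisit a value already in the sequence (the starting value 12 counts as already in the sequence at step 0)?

4

12 = (3,0)_4 → 3³ + 0³ = 27 + 0 = 27
27 = (1,2,3)_4 → 1³ + 2³ + 3³ = 1 + 8 + 27 = 36
36 = (2,1,0)_4 → 2³ + 1³ + 0³ = 8 + 1 + 0 = 9
9 = (2,1)_4 → 2³ + 1³ = 8 + 1 = 9  — 9 repeats.
That took 4 steps.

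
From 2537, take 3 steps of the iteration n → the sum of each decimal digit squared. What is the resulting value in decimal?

11

2537 → 2² + 5² + 3² + 7² = 87
87 → 8² + 7² = 113
113 → 1² + 1² + 3² = 11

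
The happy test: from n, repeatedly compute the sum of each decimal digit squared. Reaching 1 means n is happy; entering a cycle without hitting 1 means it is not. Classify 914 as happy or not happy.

not happy

914 → 9² + 1² + 4² = 81 + 1 + 16 = 98
98 → 9² + 8² = 81 + 64 = 145
145 → 1² + 4² + 5² = 1 + 16 + 25 = 42
42 → 4² + 2² = 16 + 4 = 20
20 → 2² + 0² = 4 + 0 = 4
4 → 4² = 16
16 → 1² + 6² = 1 + 36 = 37
37 → 3² + 7² = 9 + 49 = 58
58 → 5² + 8² = 25 + 64 = 89
89 → 8² + 9² = 64 + 81 = 145  — 145 already seen; the sequence cycles without reaching 1.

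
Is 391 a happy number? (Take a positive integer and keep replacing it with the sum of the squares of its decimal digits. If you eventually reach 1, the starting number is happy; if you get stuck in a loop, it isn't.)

happy

391 → 3² + 9² + 1² = 91
91 → 9² + 1² = 82
82 → 8² + 2² = 68
68 → 6² + 8² = 100
100 → 1² + 0² + 0² = 1  — reached 1.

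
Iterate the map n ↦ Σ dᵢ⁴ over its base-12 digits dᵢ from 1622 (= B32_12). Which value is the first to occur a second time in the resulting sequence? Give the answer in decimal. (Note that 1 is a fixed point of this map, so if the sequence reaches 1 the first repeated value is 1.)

20016

1622 = (11,3,2)_12 → 11⁴ + 3⁴ + 2⁴ = 14738
14738 = (8,6,4,2)_12 → 8⁴ + 6⁴ + 4⁴ + 2⁴ = 5664
5664 = (3,3,4,0)_12 → 3⁴ + 3⁴ + 4⁴ + 0⁴ = 418
418 = (2,10,10)_12 → 2⁴ + 10⁴ + 10⁴ = 20016
20016 = (11,7,0,0)_12 → 11⁴ + 7⁴ + 0⁴ + 0⁴ = 17042
17042 = (9,10,4,2)_12 → 9⁴ + 10⁴ + 4⁴ + 2⁴ = 16833
16833 = (9,8,10,9)_12 → 9⁴ + 8⁴ + 10⁴ + 9⁴ = 27218
27218 = (1,3,9,0,2)_12 → 1⁴ + 3⁴ + 9⁴ + 0⁴ + 2⁴ = 6659
6659 = (3,10,2,11)_12 → 3⁴ + 10⁴ + 2⁴ + 11⁴ = 24738
24738 = (1,2,3,9,6)_12 → 1⁴ + 2⁴ + 3⁴ + 9⁴ + 6⁴ = 7955
7955 = (4,7,2,11)_12 → 4⁴ + 7⁴ + 2⁴ + 11⁴ = 17314
17314 = (10,0,2,10)_12 → 10⁴ + 0⁴ + 2⁴ + 10⁴ = 20016  — 20016 already appeared earlier.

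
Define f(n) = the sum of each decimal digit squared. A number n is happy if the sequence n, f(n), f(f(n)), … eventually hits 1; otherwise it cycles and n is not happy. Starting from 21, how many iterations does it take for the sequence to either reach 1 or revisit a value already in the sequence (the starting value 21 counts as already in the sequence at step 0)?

13

21 → 2² + 1² = 5
5 → 5² = 25
25 → 2² + 5² = 29
29 → 2² + 9² = 85
85 → 8² + 5² = 89
89 → 8² + 9² = 145
145 → 1² + 4² + 5² = 42
42 → 4² + 2² = 20
20 → 2² + 0² = 4
4 → 4² = 16
16 → 1² + 6² = 37
37 → 3² + 7² = 58
58 → 5² + 8² = 89  — 89 repeats.
That took 13 steps.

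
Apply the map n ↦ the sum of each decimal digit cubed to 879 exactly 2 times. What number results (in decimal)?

879 → 1584
1584 → 702

702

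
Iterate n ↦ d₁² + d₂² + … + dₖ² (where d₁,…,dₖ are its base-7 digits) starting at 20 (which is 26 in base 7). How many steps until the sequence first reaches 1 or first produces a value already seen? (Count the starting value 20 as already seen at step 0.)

7

20 = (2,6)_7 → 2² + 6² = 4 + 36 = 40
40 = (5,5)_7 → 5² + 5² = 25 + 25 = 50
50 = (1,0,1)_7 → 1² + 0² + 1² = 1 + 0 + 1 = 2
2 = (2)_7 → 2² = 4
4 = (4)_7 → 4² = 16
16 = (2,2)_7 → 2² + 2² = 4 + 4 = 8
8 = (1,1)_7 → 1² + 1² = 1 + 1 = 2  — 2 repeats.
That took 7 steps.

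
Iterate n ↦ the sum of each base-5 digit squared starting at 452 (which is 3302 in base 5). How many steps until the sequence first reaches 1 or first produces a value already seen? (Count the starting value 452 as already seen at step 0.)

452 = (3,3,0,2)_5 → 3² + 3² + 0² + 2² = 22
22 = (4,2)_5 → 4² + 2² = 20
20 = (4,0)_5 → 4² + 0² = 16
16 = (3,1)_5 → 3² + 1² = 10
10 = (2,0)_5 → 2² + 0² = 4
4 = (4)_5 → 4² = 16  — 16 repeats.
That took 6 steps.

6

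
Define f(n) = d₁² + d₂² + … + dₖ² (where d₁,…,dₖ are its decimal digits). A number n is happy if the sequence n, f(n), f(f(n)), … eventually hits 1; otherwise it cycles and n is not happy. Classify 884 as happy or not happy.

884 → 8² + 8² + 4² = 64 + 64 + 16 = 144
144 → 1² + 4² + 4² = 1 + 16 + 16 = 33
33 → 3² + 3² = 9 + 9 = 18
18 → 1² + 8² = 1 + 64 = 65
65 → 6² + 5² = 36 + 25 = 61
61 → 6² + 1² = 36 + 1 = 37
37 → 3² + 7² = 9 + 49 = 58
58 → 5² + 8² = 25 + 64 = 89
89 → 8² + 9² = 64 + 81 = 145
145 → 1² + 4² + 5² = 1 + 16 + 25 = 42
42 → 4² + 2² = 16 + 4 = 20
20 → 2² + 0² = 4 + 0 = 4
4 → 4² = 16
16 → 1² + 6² = 1 + 36 = 37  — 37 already seen; the sequence cycles without reaching 1.

not happy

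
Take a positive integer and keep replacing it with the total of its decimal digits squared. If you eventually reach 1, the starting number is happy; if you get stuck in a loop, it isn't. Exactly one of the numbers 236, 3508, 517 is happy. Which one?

236

236: 236 → 49 → 97 → 130 → 10 → 1  — reaches 1 (happy)
3508: 3508 → 98 → 145 → 42 → 20 → 4 → 16 → 37 → 58 → 89 → 145  — repeats 145 (not happy)
517: 517 → 75 → 74 → 65 → 61 → 37 → 58 → 89 → 145 → 42 → 20 → 4 → 16 → 37  — repeats 37 (not happy)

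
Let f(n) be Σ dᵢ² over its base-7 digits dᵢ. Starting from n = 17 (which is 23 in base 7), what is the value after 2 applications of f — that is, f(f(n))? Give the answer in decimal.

37

17 = (2,3)_7 → 2² + 3² = 4 + 9 = 13
13 = (1,6)_7 → 1² + 6² = 1 + 36 = 37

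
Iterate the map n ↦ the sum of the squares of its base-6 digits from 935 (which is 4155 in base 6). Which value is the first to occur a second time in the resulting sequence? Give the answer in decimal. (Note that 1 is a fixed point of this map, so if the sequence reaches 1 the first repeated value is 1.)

25

935 = (4,1,5,5)_6 → 4² + 1² + 5² + 5² = 16 + 1 + 25 + 25 = 67
67 = (1,5,1)_6 → 1² + 5² + 1² = 1 + 25 + 1 = 27
27 = (4,3)_6 → 4² + 3² = 16 + 9 = 25
25 = (4,1)_6 → 4² + 1² = 16 + 1 = 17
17 = (2,5)_6 → 2² + 5² = 4 + 25 = 29
29 = (4,5)_6 → 4² + 5² = 16 + 25 = 41
41 = (1,0,5)_6 → 1² + 0² + 5² = 1 + 0 + 25 = 26
26 = (4,2)_6 → 4² + 2² = 16 + 4 = 20
20 = (3,2)_6 → 3² + 2² = 9 + 4 = 13
13 = (2,1)_6 → 2² + 1² = 4 + 1 = 5
5 = (5)_6 → 5² = 25  — 25 already appeared earlier.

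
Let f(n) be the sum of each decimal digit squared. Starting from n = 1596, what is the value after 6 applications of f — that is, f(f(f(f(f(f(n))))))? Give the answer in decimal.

58

1596 → 1² + 5² + 9² + 6² = 143
143 → 1² + 4² + 3² = 26
26 → 2² + 6² = 40
40 → 4² + 0² = 16
16 → 1² + 6² = 37
37 → 3² + 7² = 58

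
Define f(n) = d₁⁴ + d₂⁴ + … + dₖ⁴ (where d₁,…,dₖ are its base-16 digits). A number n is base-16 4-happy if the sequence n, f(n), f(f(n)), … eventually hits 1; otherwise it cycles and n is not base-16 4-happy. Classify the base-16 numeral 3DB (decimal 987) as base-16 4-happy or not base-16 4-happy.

987 = (3,13,11)_16 → 3⁴ + 13⁴ + 11⁴ = 81 + 28561 + 14641 = 43283
43283 = (10,9,1,3)_16 → 10⁴ + 9⁴ + 1⁴ + 3⁴ = 10000 + 6561 + 1 + 81 = 16643
16643 = (4,1,0,3)_16 → 4⁴ + 1⁴ + 0⁴ + 3⁴ = 256 + 1 + 0 + 81 = 338
338 = (1,5,2)_16 → 1⁴ + 5⁴ + 2⁴ = 1 + 625 + 16 = 642
642 = (2,8,2)_16 → 2⁴ + 8⁴ + 2⁴ = 16 + 4096 + 16 = 4128
4128 = (1,0,2,0)_16 → 1⁴ + 0⁴ + 2⁴ + 0⁴ = 1 + 0 + 16 + 0 = 17
17 = (1,1)_16 → 1⁴ + 1⁴ = 1 + 1 = 2
2 = (2)_16 → 2⁴ = 16
16 = (1,0)_16 → 1⁴ + 0⁴ = 1 + 0 = 1  — reached 1.

base-16 4-happy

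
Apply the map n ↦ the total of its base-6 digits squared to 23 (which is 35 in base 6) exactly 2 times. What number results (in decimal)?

41

23 = (3,5)_6 → 3² + 5² = 9 + 25 = 34
34 = (5,4)_6 → 5² + 4² = 25 + 16 = 41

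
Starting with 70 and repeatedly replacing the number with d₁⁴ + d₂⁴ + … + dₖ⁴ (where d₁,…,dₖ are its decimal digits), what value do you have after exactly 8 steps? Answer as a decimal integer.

70 → 7⁴ + 0⁴ = 2401
2401 → 2⁴ + 4⁴ + 0⁴ + 1⁴ = 273
273 → 2⁴ + 7⁴ + 3⁴ = 2498
2498 → 2⁴ + 4⁴ + 9⁴ + 8⁴ = 10929
10929 → 1⁴ + 0⁴ + 9⁴ + 2⁴ + 9⁴ = 13139
13139 → 1⁴ + 3⁴ + 1⁴ + 3⁴ + 9⁴ = 6725
6725 → 6⁴ + 7⁴ + 2⁴ + 5⁴ = 4338
4338 → 4⁴ + 3⁴ + 3⁴ + 8⁴ = 4514

4514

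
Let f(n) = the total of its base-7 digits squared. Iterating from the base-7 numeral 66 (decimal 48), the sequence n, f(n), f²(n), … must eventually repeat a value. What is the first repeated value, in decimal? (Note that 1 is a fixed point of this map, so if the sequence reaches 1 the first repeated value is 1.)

4

48 = (6,6)_7 → 6² + 6² = 36 + 36 = 72
72 = (1,3,2)_7 → 1² + 3² + 2² = 1 + 9 + 4 = 14
14 = (2,0)_7 → 2² + 0² = 4 + 0 = 4
4 = (4)_7 → 4² = 16
16 = (2,2)_7 → 2² + 2² = 4 + 4 = 8
8 = (1,1)_7 → 1² + 1² = 1 + 1 = 2
2 = (2)_7 → 2² = 4  — 4 already appeared earlier.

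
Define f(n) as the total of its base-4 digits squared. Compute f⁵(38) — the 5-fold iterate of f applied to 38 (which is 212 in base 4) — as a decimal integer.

38 = (2,1,2)_4 → 2² + 1² + 2² = 4 + 1 + 4 = 9
9 = (2,1)_4 → 2² + 1² = 4 + 1 = 5
5 = (1,1)_4 → 1² + 1² = 1 + 1 = 2
2 = (2)_4 → 2² = 4
4 = (1,0)_4 → 1² + 0² = 1 + 0 = 1

1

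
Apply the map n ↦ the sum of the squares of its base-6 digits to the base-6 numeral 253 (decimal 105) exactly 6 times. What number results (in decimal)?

105 = (2,5,3)_6 → 2² + 5² + 3² = 38
38 = (1,0,2)_6 → 1² + 0² + 2² = 5
5 = (5)_6 → 5² = 25
25 = (4,1)_6 → 4² + 1² = 17
17 = (2,5)_6 → 2² + 5² = 29
29 = (4,5)_6 → 4² + 5² = 41

41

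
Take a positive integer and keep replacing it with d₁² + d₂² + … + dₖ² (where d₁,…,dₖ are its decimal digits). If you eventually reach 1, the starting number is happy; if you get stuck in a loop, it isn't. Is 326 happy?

326 → 3² + 2² + 6² = 9 + 4 + 36 = 49
49 → 4² + 9² = 16 + 81 = 97
97 → 9² + 7² = 81 + 49 = 130
130 → 1² + 3² + 0² = 1 + 9 + 0 = 10
10 → 1² + 0² = 1 + 0 = 1  — reached 1.

happy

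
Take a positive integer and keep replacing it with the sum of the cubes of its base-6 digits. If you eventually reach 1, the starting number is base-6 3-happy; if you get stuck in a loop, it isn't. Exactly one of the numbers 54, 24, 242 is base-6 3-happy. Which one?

54: 54 → 28 → 128 → 62 → 73 → 9 → 28  — repeats 28 (not base-6 3-happy)
24: 24 → 64 → 129 → 81 → 36 → 1  — reaches 1 (base-6 3-happy)
242: 242 → 73 → 9 → 28 → 128 → 62 → 73  — repeats 73 (not base-6 3-happy)

24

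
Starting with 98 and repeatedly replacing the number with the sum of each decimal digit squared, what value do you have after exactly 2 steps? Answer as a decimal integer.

98 → 145
145 → 42

42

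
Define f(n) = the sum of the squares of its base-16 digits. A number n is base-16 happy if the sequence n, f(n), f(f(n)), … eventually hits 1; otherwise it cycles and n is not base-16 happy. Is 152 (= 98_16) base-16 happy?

not base-16 happy

152 = (9,8)_16 → 9² + 8² = 145
145 = (9,1)_16 → 9² + 1² = 82
82 = (5,2)_16 → 5² + 2² = 29
29 = (1,13)_16 → 1² + 13² = 170
170 = (10,10)_16 → 10² + 10² = 200
200 = (12,8)_16 → 12² + 8² = 208
208 = (13,0)_16 → 13² + 0² = 169
169 = (10,9)_16 → 10² + 9² = 181
181 = (11,5)_16 → 11² + 5² = 146
146 = (9,2)_16 → 9² + 2² = 85
85 = (5,5)_16 → 5² + 5² = 50
50 = (3,2)_16 → 3² + 2² = 13
13 = (13)_16 → 13² = 169  — 169 already seen; the sequence cycles without reaching 1.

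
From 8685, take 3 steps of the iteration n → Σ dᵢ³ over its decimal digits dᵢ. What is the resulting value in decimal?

972

8685 → 8³ + 6³ + 8³ + 5³ = 1365
1365 → 1³ + 3³ + 6³ + 5³ = 369
369 → 3³ + 6³ + 9³ = 972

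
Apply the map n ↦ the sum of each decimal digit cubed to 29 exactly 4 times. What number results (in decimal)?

371

29 → 2³ + 9³ = 8 + 729 = 737
737 → 7³ + 3³ + 7³ = 343 + 27 + 343 = 713
713 → 7³ + 1³ + 3³ = 343 + 1 + 27 = 371
371 → 3³ + 7³ + 1³ = 27 + 343 + 1 = 371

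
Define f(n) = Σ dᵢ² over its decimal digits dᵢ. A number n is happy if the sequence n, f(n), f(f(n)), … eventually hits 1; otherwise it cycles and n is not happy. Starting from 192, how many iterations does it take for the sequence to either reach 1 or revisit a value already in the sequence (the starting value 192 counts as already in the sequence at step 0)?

3

192 → 86
86 → 100
100 → 1  — reached 1.
That took 3 steps.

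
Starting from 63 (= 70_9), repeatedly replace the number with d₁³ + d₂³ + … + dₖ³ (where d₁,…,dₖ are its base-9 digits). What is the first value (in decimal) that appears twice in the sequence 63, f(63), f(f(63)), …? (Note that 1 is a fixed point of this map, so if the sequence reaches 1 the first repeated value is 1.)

63 = (7,0)_9 → 7³ + 0³ = 343
343 = (4,2,1)_9 → 4³ + 2³ + 1³ = 73
73 = (8,1)_9 → 8³ + 1³ = 513
513 = (6,3,0)_9 → 6³ + 3³ + 0³ = 243
243 = (3,0,0)_9 → 3³ + 0³ + 0³ = 27
27 = (3,0)_9 → 3³ + 0³ = 27  — 27 already appeared earlier.

27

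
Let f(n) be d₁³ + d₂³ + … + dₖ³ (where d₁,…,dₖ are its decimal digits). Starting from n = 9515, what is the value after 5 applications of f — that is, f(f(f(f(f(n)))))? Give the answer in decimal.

9515 → 9³ + 5³ + 1³ + 5³ = 729 + 125 + 1 + 125 = 980
980 → 9³ + 8³ + 0³ = 729 + 512 + 0 = 1241
1241 → 1³ + 2³ + 4³ + 1³ = 1 + 8 + 64 + 1 = 74
74 → 7³ + 4³ = 343 + 64 = 407
407 → 4³ + 0³ + 7³ = 64 + 0 + 343 = 407

407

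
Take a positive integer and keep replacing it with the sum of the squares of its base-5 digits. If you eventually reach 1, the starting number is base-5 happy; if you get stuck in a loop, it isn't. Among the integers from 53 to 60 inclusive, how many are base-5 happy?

1

53: 53 → 13 → 13  — not base-5 happy
54: 54 → 20 → 16 → 10 → 4 → 16  — not base-5 happy
55: 55 → 5 → 1  — base-5 happy
56: 56 → 6 → 2 → 4 → 16 → 10 → 4  — not base-5 happy
57: 57 → 9 → 17 → 13 → 13  — not base-5 happy
58: 58 → 14 → 20 → 16 → 10 → 4 → 16  — not base-5 happy
59: 59 → 21 → 17 → 13 → 13  — not base-5 happy
60: 60 → 8 → 10 → 4 → 16 → 10  — not base-5 happy
base-5 happy: 55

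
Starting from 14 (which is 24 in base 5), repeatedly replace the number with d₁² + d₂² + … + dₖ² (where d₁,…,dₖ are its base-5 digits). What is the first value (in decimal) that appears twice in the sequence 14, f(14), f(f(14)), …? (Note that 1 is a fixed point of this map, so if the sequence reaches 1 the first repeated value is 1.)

16

14 = (2,4)_5 → 2² + 4² = 20
20 = (4,0)_5 → 4² + 0² = 16
16 = (3,1)_5 → 3² + 1² = 10
10 = (2,0)_5 → 2² + 0² = 4
4 = (4)_5 → 4² = 16  — 16 already appeared earlier.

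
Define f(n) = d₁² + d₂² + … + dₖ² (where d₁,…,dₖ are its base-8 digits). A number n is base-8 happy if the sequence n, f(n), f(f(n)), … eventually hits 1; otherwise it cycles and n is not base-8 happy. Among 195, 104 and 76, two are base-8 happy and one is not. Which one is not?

195: 195 → 18 → 8 → 1  — reaches 1 (base-8 happy)
104: 104 → 26 → 13 → 26  — repeats 26 (not base-8 happy)
76: 76 → 18 → 8 → 1  — reaches 1 (base-8 happy)

104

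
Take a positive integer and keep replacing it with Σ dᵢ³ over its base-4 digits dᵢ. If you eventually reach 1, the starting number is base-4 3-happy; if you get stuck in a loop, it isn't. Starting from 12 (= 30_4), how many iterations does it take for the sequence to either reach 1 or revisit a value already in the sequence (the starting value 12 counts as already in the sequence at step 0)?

4

12 = (3,0)_4 → 27
27 = (1,2,3)_4 → 36
36 = (2,1,0)_4 → 9
9 = (2,1)_4 → 9  — 9 repeats.
That took 4 steps.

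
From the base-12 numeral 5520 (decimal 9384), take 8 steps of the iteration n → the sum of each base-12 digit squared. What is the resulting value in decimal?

25

9384 = (5,5,2,0)_12 → 54
54 = (4,6)_12 → 52
52 = (4,4)_12 → 32
32 = (2,8)_12 → 68
68 = (5,8)_12 → 89
89 = (7,5)_12 → 74
74 = (6,2)_12 → 40
40 = (3,4)_12 → 25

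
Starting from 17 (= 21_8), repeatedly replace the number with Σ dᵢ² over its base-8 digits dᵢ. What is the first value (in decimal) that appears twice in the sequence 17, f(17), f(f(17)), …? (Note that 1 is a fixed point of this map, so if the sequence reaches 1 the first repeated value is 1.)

17 = (2,1)_8 → 5
5 = (5)_8 → 25
25 = (3,1)_8 → 10
10 = (1,2)_8 → 5  — 5 already appeared earlier.

5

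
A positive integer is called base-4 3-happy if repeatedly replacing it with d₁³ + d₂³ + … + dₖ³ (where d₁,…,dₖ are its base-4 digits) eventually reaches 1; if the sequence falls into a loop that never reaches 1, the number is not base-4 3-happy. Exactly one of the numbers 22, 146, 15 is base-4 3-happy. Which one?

22

22: 22 → 10 → 16 → 1  — reaches 1 (base-4 3-happy)
146: 146 → 17 → 2 → 8 → 8  — repeats 8 (not base-4 3-happy)
15: 15 → 54 → 36 → 9 → 9  — repeats 9 (not base-4 3-happy)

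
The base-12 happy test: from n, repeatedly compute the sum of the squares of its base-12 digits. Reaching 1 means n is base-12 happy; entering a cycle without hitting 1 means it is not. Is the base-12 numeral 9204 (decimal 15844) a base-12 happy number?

15844 = (9,2,0,4)_12 → 9² + 2² + 0² + 4² = 81 + 4 + 0 + 16 = 101
101 = (8,5)_12 → 8² + 5² = 64 + 25 = 89
89 = (7,5)_12 → 7² + 5² = 49 + 25 = 74
74 = (6,2)_12 → 6² + 2² = 36 + 4 = 40
40 = (3,4)_12 → 3² + 4² = 9 + 16 = 25
25 = (2,1)_12 → 2² + 1² = 4 + 1 = 5
5 = (5)_12 → 5² = 25  — 25 already seen; the sequence cycles without reaching 1.

not base-12 happy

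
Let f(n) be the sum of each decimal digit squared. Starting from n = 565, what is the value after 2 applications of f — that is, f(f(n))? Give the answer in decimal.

565 → 5² + 6² + 5² = 86
86 → 8² + 6² = 100

100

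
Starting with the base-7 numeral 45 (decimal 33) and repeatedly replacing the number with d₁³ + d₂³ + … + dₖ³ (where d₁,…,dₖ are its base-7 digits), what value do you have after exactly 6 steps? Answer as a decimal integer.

9

33 = (4,5)_7 → 4³ + 5³ = 64 + 125 = 189
189 = (3,6,0)_7 → 3³ + 6³ + 0³ = 27 + 216 + 0 = 243
243 = (4,6,5)_7 → 4³ + 6³ + 5³ = 64 + 216 + 125 = 405
405 = (1,1,1,6)_7 → 1³ + 1³ + 1³ + 6³ = 1 + 1 + 1 + 216 = 219
219 = (4,3,2)_7 → 4³ + 3³ + 2³ = 64 + 27 + 8 = 99
99 = (2,0,1)_7 → 2³ + 0³ + 1³ = 8 + 0 + 1 = 9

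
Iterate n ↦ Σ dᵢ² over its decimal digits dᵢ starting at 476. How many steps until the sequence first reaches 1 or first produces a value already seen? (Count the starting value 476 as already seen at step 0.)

476 → 4² + 7² + 6² = 16 + 49 + 36 = 101
101 → 1² + 0² + 1² = 1 + 0 + 1 = 2
2 → 2² = 4
4 → 4² = 16
16 → 1² + 6² = 1 + 36 = 37
37 → 3² + 7² = 9 + 49 = 58
58 → 5² + 8² = 25 + 64 = 89
89 → 8² + 9² = 64 + 81 = 145
145 → 1² + 4² + 5² = 1 + 16 + 25 = 42
42 → 4² + 2² = 16 + 4 = 20
20 → 2² + 0² = 4 + 0 = 4  — 4 repeats.
That took 11 steps.

11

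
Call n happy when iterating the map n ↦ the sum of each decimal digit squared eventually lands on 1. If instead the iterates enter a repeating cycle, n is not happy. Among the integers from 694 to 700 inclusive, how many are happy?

2

694: 694 → 133 → 19 → 82 → 68 → 100 → 1  — happy
695: 695 → 142 → 21 → 5 → 25 → 29 → 85 → 89 → 145 → 42 → 20 → 4 → 16 → 37 → 58 → 89  — not happy
696: 696 → 153 → 35 → 34 → 25 → 29 → 85 → 89 → 145 → 42 → 20 → 4 → 16 → 37 → 58 → 89  — not happy
697: 697 → 166 → 73 → 58 → 89 → 145 → 42 → 20 → 4 → 16 → 37 → 58  — not happy
698: 698 → 181 → 66 → 72 → 53 → 34 → 25 → 29 → 85 → 89 → 145 → 42 → 20 → 4 → 16 → 37 → 58 → 89  — not happy
699: 699 → 198 → 146 → 53 → 34 → 25 → 29 → 85 → 89 → 145 → 42 → 20 → 4 → 16 → 37 → 58 → 89  — not happy
700: 700 → 49 → 97 → 130 → 10 → 1  — happy
happy: 694, 700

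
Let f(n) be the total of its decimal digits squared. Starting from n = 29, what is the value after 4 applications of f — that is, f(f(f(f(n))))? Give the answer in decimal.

42

29 → 2² + 9² = 4 + 81 = 85
85 → 8² + 5² = 64 + 25 = 89
89 → 8² + 9² = 64 + 81 = 145
145 → 1² + 4² + 5² = 1 + 16 + 25 = 42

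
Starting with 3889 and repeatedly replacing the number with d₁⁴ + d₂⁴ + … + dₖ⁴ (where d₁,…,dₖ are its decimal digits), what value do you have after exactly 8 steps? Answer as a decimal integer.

4338

3889 → 3⁴ + 8⁴ + 8⁴ + 9⁴ = 14834
14834 → 1⁴ + 4⁴ + 8⁴ + 3⁴ + 4⁴ = 4690
4690 → 4⁴ + 6⁴ + 9⁴ + 0⁴ = 8113
8113 → 8⁴ + 1⁴ + 1⁴ + 3⁴ = 4179
4179 → 4⁴ + 1⁴ + 7⁴ + 9⁴ = 9219
9219 → 9⁴ + 2⁴ + 1⁴ + 9⁴ = 13139
13139 → 1⁴ + 3⁴ + 1⁴ + 3⁴ + 9⁴ = 6725
6725 → 6⁴ + 7⁴ + 2⁴ + 5⁴ = 4338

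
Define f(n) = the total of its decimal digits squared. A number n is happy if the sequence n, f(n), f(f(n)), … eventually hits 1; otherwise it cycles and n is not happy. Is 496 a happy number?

496 → 4² + 9² + 6² = 16 + 81 + 36 = 133
133 → 1² + 3² + 3² = 1 + 9 + 9 = 19
19 → 1² + 9² = 1 + 81 = 82
82 → 8² + 2² = 64 + 4 = 68
68 → 6² + 8² = 36 + 64 = 100
100 → 1² + 0² + 0² = 1 + 0 + 0 = 1  — reached 1.

happy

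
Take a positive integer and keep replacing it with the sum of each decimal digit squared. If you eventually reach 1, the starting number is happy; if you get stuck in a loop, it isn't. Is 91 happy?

happy

91 → 9² + 1² = 82
82 → 8² + 2² = 68
68 → 6² + 8² = 100
100 → 1² + 0² + 0² = 1  — reached 1.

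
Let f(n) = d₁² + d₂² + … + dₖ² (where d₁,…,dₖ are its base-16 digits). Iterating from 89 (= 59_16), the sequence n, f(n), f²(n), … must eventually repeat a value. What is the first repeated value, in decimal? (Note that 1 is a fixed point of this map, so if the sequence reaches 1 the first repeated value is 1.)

89 = (5,9)_16 → 5² + 9² = 25 + 81 = 106
106 = (6,10)_16 → 6² + 10² = 36 + 100 = 136
136 = (8,8)_16 → 8² + 8² = 64 + 64 = 128
128 = (8,0)_16 → 8² + 0² = 64 + 0 = 64
64 = (4,0)_16 → 4² + 0² = 16 + 0 = 16
16 = (1,0)_16 → 1² + 0² = 1 + 0 = 1  — reached the fixed point 1.
1 → 1, so 1 is the first repeated value.

1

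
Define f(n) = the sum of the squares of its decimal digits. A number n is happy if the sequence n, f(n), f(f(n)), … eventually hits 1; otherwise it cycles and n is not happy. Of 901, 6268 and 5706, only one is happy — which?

901: 901 → 82 → 68 → 100 → 1  — reaches 1 (happy)
6268: 6268 → 140 → 17 → 50 → 25 → 29 → 85 → 89 → 145 → 42 → 20 → 4 → 16 → 37 → 58 → 89  — repeats 89 (not happy)
5706: 5706 → 110 → 2 → 4 → 16 → 37 → 58 → 89 → 145 → 42 → 20 → 4  — repeats 4 (not happy)

901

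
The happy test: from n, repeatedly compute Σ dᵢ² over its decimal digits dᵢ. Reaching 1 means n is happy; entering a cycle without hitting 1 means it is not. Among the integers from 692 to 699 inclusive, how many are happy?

692: 692 → 121 → 6 → 36 → 45 → 41 → 17 → 50 → 25 → 29 → 85 → 89 → 145 → 42 → 20 → 4 → 16 → 37 → 58 → 89  — not happy
693: 693 → 126 → 41 → 17 → 50 → 25 → 29 → 85 → 89 → 145 → 42 → 20 → 4 → 16 → 37 → 58 → 89  — not happy
694: 694 → 133 → 19 → 82 → 68 → 100 → 1  — happy
695: 695 → 142 → 21 → 5 → 25 → 29 → 85 → 89 → 145 → 42 → 20 → 4 → 16 → 37 → 58 → 89  — not happy
696: 696 → 153 → 35 → 34 → 25 → 29 → 85 → 89 → 145 → 42 → 20 → 4 → 16 → 37 → 58 → 89  — not happy
697: 697 → 166 → 73 → 58 → 89 → 145 → 42 → 20 → 4 → 16 → 37 → 58  — not happy
698: 698 → 181 → 66 → 72 → 53 → 34 → 25 → 29 → 85 → 89 → 145 → 42 → 20 → 4 → 16 → 37 → 58 → 89  — not happy
699: 699 → 198 → 146 → 53 → 34 → 25 → 29 → 85 → 89 → 145 → 42 → 20 → 4 → 16 → 37 → 58 → 89  — not happy
happy: 694

1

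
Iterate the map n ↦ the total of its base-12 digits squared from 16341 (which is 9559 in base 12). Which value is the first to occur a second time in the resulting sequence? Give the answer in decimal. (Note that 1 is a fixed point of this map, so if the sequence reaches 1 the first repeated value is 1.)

16341 = (9,5,5,9)_12 → 9² + 5² + 5² + 9² = 81 + 25 + 25 + 81 = 212
212 = (1,5,8)_12 → 1² + 5² + 8² = 1 + 25 + 64 = 90
90 = (7,6)_12 → 7² + 6² = 49 + 36 = 85
85 = (7,1)_12 → 7² + 1² = 49 + 1 = 50
50 = (4,2)_12 → 4² + 2² = 16 + 4 = 20
20 = (1,8)_12 → 1² + 8² = 1 + 64 = 65
65 = (5,5)_12 → 5² + 5² = 25 + 25 = 50  — 50 already appeared earlier.

50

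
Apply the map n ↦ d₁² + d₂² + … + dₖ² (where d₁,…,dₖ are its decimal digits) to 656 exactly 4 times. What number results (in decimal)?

1

656 → 6² + 5² + 6² = 36 + 25 + 36 = 97
97 → 9² + 7² = 81 + 49 = 130
130 → 1² + 3² + 0² = 1 + 9 + 0 = 10
10 → 1² + 0² = 1 + 0 = 1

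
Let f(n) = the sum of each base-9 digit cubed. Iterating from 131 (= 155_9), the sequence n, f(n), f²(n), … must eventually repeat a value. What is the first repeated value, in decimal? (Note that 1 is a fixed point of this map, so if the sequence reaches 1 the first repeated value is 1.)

131 = (1,5,5)_9 → 251
251 = (3,0,8)_9 → 539
539 = (6,5,8)_9 → 853
853 = (1,1,4,7)_9 → 409
409 = (5,0,4)_9 → 189
189 = (2,3,0)_9 → 35
35 = (3,8)_9 → 539  — 539 already appeared earlier.

539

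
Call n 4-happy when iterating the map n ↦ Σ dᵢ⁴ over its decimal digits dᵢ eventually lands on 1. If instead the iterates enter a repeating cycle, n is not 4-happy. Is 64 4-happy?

not 4-happy

64 → 6⁴ + 4⁴ = 1296 + 256 = 1552
1552 → 1⁴ + 5⁴ + 5⁴ + 2⁴ = 1 + 625 + 625 + 16 = 1267
1267 → 1⁴ + 2⁴ + 6⁴ + 7⁴ = 1 + 16 + 1296 + 2401 = 3714
3714 → 3⁴ + 7⁴ + 1⁴ + 4⁴ = 81 + 2401 + 1 + 256 = 2739
2739 → 2⁴ + 7⁴ + 3⁴ + 9⁴ = 16 + 2401 + 81 + 6561 = 9059
9059 → 9⁴ + 0⁴ + 5⁴ + 9⁴ = 6561 + 0 + 625 + 6561 = 13747
13747 → 1⁴ + 3⁴ + 7⁴ + 4⁴ + 7⁴ = 1 + 81 + 2401 + 256 + 2401 = 5140
5140 → 5⁴ + 1⁴ + 4⁴ + 0⁴ = 625 + 1 + 256 + 0 = 882
882 → 8⁴ + 8⁴ + 2⁴ = 4096 + 4096 + 16 = 8208
8208 → 8⁴ + 2⁴ + 0⁴ + 8⁴ = 4096 + 16 + 0 + 4096 = 8208  — 8208 already seen; the sequence cycles without reaching 1.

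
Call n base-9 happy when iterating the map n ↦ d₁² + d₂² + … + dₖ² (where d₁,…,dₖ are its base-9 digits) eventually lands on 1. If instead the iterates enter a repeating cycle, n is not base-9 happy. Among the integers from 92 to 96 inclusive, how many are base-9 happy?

92: 92 → 6 → 36 → 16 → 50 → 50  (repeats 50)
93: 93 → 11 → 5 → 25 → 53 → 89 → 65 → 53  (repeats 53)
94: 94 → 18 → 4 → 16 → 50 → 50  (repeats 50)
95: 95 → 27 → 9 → 1  (reaches 1)
96: 96 → 38 → 20 → 8 → 64 → 50 → 50  (repeats 50)
base-9 happy: 95

1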